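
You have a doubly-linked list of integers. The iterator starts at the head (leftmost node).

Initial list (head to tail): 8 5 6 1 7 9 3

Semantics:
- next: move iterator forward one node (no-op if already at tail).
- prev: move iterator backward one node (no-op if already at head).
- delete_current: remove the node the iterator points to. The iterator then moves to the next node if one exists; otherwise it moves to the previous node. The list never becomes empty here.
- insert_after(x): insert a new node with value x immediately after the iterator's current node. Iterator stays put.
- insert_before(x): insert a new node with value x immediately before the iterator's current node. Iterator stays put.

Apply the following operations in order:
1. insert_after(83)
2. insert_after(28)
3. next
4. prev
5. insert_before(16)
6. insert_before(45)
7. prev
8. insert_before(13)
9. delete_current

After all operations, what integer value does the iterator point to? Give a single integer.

After 1 (insert_after(83)): list=[8, 83, 5, 6, 1, 7, 9, 3] cursor@8
After 2 (insert_after(28)): list=[8, 28, 83, 5, 6, 1, 7, 9, 3] cursor@8
After 3 (next): list=[8, 28, 83, 5, 6, 1, 7, 9, 3] cursor@28
After 4 (prev): list=[8, 28, 83, 5, 6, 1, 7, 9, 3] cursor@8
After 5 (insert_before(16)): list=[16, 8, 28, 83, 5, 6, 1, 7, 9, 3] cursor@8
After 6 (insert_before(45)): list=[16, 45, 8, 28, 83, 5, 6, 1, 7, 9, 3] cursor@8
After 7 (prev): list=[16, 45, 8, 28, 83, 5, 6, 1, 7, 9, 3] cursor@45
After 8 (insert_before(13)): list=[16, 13, 45, 8, 28, 83, 5, 6, 1, 7, 9, 3] cursor@45
After 9 (delete_current): list=[16, 13, 8, 28, 83, 5, 6, 1, 7, 9, 3] cursor@8

Answer: 8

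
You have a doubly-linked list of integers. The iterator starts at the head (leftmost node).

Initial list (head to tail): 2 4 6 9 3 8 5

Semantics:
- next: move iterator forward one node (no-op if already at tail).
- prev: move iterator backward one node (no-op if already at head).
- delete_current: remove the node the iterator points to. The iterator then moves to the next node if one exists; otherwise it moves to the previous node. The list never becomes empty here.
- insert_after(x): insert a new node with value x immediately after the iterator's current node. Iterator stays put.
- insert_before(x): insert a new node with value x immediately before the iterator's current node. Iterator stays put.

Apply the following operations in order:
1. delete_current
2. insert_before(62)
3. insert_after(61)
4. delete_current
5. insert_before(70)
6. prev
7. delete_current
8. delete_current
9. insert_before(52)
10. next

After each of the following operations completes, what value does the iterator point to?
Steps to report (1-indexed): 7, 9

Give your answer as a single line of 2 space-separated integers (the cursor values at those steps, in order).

Answer: 61 6

Derivation:
After 1 (delete_current): list=[4, 6, 9, 3, 8, 5] cursor@4
After 2 (insert_before(62)): list=[62, 4, 6, 9, 3, 8, 5] cursor@4
After 3 (insert_after(61)): list=[62, 4, 61, 6, 9, 3, 8, 5] cursor@4
After 4 (delete_current): list=[62, 61, 6, 9, 3, 8, 5] cursor@61
After 5 (insert_before(70)): list=[62, 70, 61, 6, 9, 3, 8, 5] cursor@61
After 6 (prev): list=[62, 70, 61, 6, 9, 3, 8, 5] cursor@70
After 7 (delete_current): list=[62, 61, 6, 9, 3, 8, 5] cursor@61
After 8 (delete_current): list=[62, 6, 9, 3, 8, 5] cursor@6
After 9 (insert_before(52)): list=[62, 52, 6, 9, 3, 8, 5] cursor@6
After 10 (next): list=[62, 52, 6, 9, 3, 8, 5] cursor@9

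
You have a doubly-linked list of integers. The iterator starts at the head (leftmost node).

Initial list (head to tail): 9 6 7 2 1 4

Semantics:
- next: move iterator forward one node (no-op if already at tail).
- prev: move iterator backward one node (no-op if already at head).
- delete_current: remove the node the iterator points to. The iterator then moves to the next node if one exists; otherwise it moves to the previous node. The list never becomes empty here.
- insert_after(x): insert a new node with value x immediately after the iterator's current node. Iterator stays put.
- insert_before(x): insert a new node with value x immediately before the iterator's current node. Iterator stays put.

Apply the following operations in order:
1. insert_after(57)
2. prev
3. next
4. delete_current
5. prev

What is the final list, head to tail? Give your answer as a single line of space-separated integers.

After 1 (insert_after(57)): list=[9, 57, 6, 7, 2, 1, 4] cursor@9
After 2 (prev): list=[9, 57, 6, 7, 2, 1, 4] cursor@9
After 3 (next): list=[9, 57, 6, 7, 2, 1, 4] cursor@57
After 4 (delete_current): list=[9, 6, 7, 2, 1, 4] cursor@6
After 5 (prev): list=[9, 6, 7, 2, 1, 4] cursor@9

Answer: 9 6 7 2 1 4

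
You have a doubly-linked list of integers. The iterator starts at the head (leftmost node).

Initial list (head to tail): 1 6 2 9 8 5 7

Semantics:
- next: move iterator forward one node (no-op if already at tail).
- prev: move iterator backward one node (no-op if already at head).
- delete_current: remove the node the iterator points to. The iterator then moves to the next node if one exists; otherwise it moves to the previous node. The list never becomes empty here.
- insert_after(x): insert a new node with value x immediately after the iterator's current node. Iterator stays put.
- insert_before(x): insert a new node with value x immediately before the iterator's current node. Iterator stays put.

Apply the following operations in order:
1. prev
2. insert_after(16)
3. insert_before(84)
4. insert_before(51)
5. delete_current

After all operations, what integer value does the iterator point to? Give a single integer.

Answer: 16

Derivation:
After 1 (prev): list=[1, 6, 2, 9, 8, 5, 7] cursor@1
After 2 (insert_after(16)): list=[1, 16, 6, 2, 9, 8, 5, 7] cursor@1
After 3 (insert_before(84)): list=[84, 1, 16, 6, 2, 9, 8, 5, 7] cursor@1
After 4 (insert_before(51)): list=[84, 51, 1, 16, 6, 2, 9, 8, 5, 7] cursor@1
After 5 (delete_current): list=[84, 51, 16, 6, 2, 9, 8, 5, 7] cursor@16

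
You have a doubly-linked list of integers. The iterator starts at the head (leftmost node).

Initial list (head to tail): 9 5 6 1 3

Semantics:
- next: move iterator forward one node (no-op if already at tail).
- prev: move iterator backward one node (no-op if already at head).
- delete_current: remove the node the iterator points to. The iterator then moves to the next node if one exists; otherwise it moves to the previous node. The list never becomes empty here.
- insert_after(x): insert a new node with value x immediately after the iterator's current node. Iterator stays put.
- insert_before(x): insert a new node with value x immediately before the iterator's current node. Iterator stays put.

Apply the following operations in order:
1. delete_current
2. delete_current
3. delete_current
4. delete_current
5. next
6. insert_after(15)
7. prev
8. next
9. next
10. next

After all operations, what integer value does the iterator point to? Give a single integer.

After 1 (delete_current): list=[5, 6, 1, 3] cursor@5
After 2 (delete_current): list=[6, 1, 3] cursor@6
After 3 (delete_current): list=[1, 3] cursor@1
After 4 (delete_current): list=[3] cursor@3
After 5 (next): list=[3] cursor@3
After 6 (insert_after(15)): list=[3, 15] cursor@3
After 7 (prev): list=[3, 15] cursor@3
After 8 (next): list=[3, 15] cursor@15
After 9 (next): list=[3, 15] cursor@15
After 10 (next): list=[3, 15] cursor@15

Answer: 15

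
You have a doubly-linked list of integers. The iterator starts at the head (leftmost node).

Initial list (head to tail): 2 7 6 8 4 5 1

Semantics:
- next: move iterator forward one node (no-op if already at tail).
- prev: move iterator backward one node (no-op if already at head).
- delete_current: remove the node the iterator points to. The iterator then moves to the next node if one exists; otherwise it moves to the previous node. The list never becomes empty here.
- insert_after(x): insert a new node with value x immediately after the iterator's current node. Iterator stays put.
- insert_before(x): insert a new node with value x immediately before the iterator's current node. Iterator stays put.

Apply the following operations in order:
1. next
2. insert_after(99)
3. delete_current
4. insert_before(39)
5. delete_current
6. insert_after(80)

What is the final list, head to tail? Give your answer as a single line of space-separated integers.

Answer: 2 39 6 80 8 4 5 1

Derivation:
After 1 (next): list=[2, 7, 6, 8, 4, 5, 1] cursor@7
After 2 (insert_after(99)): list=[2, 7, 99, 6, 8, 4, 5, 1] cursor@7
After 3 (delete_current): list=[2, 99, 6, 8, 4, 5, 1] cursor@99
After 4 (insert_before(39)): list=[2, 39, 99, 6, 8, 4, 5, 1] cursor@99
After 5 (delete_current): list=[2, 39, 6, 8, 4, 5, 1] cursor@6
After 6 (insert_after(80)): list=[2, 39, 6, 80, 8, 4, 5, 1] cursor@6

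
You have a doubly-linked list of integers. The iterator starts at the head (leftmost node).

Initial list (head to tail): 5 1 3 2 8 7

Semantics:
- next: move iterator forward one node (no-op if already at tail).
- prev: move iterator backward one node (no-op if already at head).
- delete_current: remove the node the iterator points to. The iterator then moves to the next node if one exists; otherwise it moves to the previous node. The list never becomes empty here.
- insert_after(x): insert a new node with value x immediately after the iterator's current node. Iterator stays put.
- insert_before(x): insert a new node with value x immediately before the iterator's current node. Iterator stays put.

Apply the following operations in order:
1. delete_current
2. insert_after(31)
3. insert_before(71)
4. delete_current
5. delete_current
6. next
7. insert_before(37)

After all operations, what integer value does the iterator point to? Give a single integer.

Answer: 2

Derivation:
After 1 (delete_current): list=[1, 3, 2, 8, 7] cursor@1
After 2 (insert_after(31)): list=[1, 31, 3, 2, 8, 7] cursor@1
After 3 (insert_before(71)): list=[71, 1, 31, 3, 2, 8, 7] cursor@1
After 4 (delete_current): list=[71, 31, 3, 2, 8, 7] cursor@31
After 5 (delete_current): list=[71, 3, 2, 8, 7] cursor@3
After 6 (next): list=[71, 3, 2, 8, 7] cursor@2
After 7 (insert_before(37)): list=[71, 3, 37, 2, 8, 7] cursor@2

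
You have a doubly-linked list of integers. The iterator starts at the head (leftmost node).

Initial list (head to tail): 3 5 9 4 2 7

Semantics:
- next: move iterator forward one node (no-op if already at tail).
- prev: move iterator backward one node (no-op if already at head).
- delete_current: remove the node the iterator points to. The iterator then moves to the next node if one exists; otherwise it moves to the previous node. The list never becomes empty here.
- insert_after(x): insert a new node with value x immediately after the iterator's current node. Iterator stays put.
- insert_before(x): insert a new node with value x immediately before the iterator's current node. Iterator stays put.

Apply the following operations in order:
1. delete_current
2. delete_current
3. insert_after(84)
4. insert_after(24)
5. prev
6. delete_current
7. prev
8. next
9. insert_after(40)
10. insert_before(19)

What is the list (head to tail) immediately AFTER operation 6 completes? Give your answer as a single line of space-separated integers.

After 1 (delete_current): list=[5, 9, 4, 2, 7] cursor@5
After 2 (delete_current): list=[9, 4, 2, 7] cursor@9
After 3 (insert_after(84)): list=[9, 84, 4, 2, 7] cursor@9
After 4 (insert_after(24)): list=[9, 24, 84, 4, 2, 7] cursor@9
After 5 (prev): list=[9, 24, 84, 4, 2, 7] cursor@9
After 6 (delete_current): list=[24, 84, 4, 2, 7] cursor@24

Answer: 24 84 4 2 7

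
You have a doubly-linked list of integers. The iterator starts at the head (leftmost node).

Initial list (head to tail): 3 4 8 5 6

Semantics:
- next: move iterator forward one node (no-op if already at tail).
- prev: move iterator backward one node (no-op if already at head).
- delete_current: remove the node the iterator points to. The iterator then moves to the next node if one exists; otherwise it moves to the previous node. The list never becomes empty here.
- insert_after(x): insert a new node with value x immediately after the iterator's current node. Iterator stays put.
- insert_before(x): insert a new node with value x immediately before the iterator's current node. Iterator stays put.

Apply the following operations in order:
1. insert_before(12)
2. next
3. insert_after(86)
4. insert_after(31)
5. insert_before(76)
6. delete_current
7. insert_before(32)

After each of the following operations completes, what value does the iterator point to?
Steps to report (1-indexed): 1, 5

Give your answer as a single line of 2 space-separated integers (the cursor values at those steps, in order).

Answer: 3 4

Derivation:
After 1 (insert_before(12)): list=[12, 3, 4, 8, 5, 6] cursor@3
After 2 (next): list=[12, 3, 4, 8, 5, 6] cursor@4
After 3 (insert_after(86)): list=[12, 3, 4, 86, 8, 5, 6] cursor@4
After 4 (insert_after(31)): list=[12, 3, 4, 31, 86, 8, 5, 6] cursor@4
After 5 (insert_before(76)): list=[12, 3, 76, 4, 31, 86, 8, 5, 6] cursor@4
After 6 (delete_current): list=[12, 3, 76, 31, 86, 8, 5, 6] cursor@31
After 7 (insert_before(32)): list=[12, 3, 76, 32, 31, 86, 8, 5, 6] cursor@31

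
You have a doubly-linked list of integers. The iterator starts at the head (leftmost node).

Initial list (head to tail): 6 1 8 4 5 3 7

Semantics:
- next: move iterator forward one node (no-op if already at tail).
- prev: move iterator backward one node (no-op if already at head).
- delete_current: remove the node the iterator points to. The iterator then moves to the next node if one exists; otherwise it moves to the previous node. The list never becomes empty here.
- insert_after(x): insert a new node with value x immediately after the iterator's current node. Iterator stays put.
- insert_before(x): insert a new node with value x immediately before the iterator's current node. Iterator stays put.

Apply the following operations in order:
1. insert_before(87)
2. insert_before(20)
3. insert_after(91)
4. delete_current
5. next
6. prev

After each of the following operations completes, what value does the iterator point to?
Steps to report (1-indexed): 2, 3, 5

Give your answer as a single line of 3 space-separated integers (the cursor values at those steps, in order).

Answer: 6 6 1

Derivation:
After 1 (insert_before(87)): list=[87, 6, 1, 8, 4, 5, 3, 7] cursor@6
After 2 (insert_before(20)): list=[87, 20, 6, 1, 8, 4, 5, 3, 7] cursor@6
After 3 (insert_after(91)): list=[87, 20, 6, 91, 1, 8, 4, 5, 3, 7] cursor@6
After 4 (delete_current): list=[87, 20, 91, 1, 8, 4, 5, 3, 7] cursor@91
After 5 (next): list=[87, 20, 91, 1, 8, 4, 5, 3, 7] cursor@1
After 6 (prev): list=[87, 20, 91, 1, 8, 4, 5, 3, 7] cursor@91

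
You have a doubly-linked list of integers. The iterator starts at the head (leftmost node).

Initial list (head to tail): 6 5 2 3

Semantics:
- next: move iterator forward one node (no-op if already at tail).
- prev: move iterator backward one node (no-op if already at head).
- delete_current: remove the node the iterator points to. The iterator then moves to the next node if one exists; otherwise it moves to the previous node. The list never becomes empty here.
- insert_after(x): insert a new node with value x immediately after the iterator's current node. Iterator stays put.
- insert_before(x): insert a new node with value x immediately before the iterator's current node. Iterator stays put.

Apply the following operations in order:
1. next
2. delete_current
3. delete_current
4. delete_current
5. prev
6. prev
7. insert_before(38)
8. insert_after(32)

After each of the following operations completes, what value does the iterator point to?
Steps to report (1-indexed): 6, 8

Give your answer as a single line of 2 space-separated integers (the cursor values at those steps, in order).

After 1 (next): list=[6, 5, 2, 3] cursor@5
After 2 (delete_current): list=[6, 2, 3] cursor@2
After 3 (delete_current): list=[6, 3] cursor@3
After 4 (delete_current): list=[6] cursor@6
After 5 (prev): list=[6] cursor@6
After 6 (prev): list=[6] cursor@6
After 7 (insert_before(38)): list=[38, 6] cursor@6
After 8 (insert_after(32)): list=[38, 6, 32] cursor@6

Answer: 6 6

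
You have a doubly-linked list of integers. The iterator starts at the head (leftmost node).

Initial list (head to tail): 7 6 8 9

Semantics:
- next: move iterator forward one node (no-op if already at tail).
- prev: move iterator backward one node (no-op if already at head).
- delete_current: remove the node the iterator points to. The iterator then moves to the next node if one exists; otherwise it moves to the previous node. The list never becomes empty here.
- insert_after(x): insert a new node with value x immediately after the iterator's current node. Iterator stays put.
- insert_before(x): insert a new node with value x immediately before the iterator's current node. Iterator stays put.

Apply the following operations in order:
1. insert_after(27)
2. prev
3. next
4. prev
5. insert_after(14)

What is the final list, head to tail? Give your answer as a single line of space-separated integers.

Answer: 7 14 27 6 8 9

Derivation:
After 1 (insert_after(27)): list=[7, 27, 6, 8, 9] cursor@7
After 2 (prev): list=[7, 27, 6, 8, 9] cursor@7
After 3 (next): list=[7, 27, 6, 8, 9] cursor@27
After 4 (prev): list=[7, 27, 6, 8, 9] cursor@7
After 5 (insert_after(14)): list=[7, 14, 27, 6, 8, 9] cursor@7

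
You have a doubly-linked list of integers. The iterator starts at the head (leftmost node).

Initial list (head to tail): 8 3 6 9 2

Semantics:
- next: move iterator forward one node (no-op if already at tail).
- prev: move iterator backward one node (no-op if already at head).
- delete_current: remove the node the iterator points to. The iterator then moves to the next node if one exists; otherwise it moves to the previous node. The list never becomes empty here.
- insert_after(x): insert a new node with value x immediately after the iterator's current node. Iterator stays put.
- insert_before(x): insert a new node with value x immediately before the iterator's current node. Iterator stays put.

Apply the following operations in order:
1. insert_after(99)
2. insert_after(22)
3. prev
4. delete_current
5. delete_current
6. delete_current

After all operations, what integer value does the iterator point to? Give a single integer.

After 1 (insert_after(99)): list=[8, 99, 3, 6, 9, 2] cursor@8
After 2 (insert_after(22)): list=[8, 22, 99, 3, 6, 9, 2] cursor@8
After 3 (prev): list=[8, 22, 99, 3, 6, 9, 2] cursor@8
After 4 (delete_current): list=[22, 99, 3, 6, 9, 2] cursor@22
After 5 (delete_current): list=[99, 3, 6, 9, 2] cursor@99
After 6 (delete_current): list=[3, 6, 9, 2] cursor@3

Answer: 3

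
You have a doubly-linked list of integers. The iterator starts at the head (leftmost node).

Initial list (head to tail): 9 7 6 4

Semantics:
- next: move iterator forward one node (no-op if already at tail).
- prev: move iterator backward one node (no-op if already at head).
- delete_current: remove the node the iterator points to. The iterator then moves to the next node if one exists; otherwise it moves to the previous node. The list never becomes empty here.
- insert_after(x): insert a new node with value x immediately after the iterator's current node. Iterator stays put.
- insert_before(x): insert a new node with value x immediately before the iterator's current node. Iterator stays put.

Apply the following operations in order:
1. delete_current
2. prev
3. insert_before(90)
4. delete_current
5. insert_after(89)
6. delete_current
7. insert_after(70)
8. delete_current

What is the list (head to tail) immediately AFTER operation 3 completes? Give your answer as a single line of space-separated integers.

After 1 (delete_current): list=[7, 6, 4] cursor@7
After 2 (prev): list=[7, 6, 4] cursor@7
After 3 (insert_before(90)): list=[90, 7, 6, 4] cursor@7

Answer: 90 7 6 4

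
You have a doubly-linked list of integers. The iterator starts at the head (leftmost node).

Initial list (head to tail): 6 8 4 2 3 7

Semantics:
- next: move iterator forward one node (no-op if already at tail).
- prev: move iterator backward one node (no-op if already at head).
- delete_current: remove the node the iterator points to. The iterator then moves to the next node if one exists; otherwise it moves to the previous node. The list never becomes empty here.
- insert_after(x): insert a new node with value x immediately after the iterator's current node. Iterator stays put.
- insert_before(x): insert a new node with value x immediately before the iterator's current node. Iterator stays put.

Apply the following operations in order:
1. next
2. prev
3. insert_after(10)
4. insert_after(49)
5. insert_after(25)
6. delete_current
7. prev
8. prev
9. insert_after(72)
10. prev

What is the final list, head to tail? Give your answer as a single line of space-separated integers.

Answer: 25 72 49 10 8 4 2 3 7

Derivation:
After 1 (next): list=[6, 8, 4, 2, 3, 7] cursor@8
After 2 (prev): list=[6, 8, 4, 2, 3, 7] cursor@6
After 3 (insert_after(10)): list=[6, 10, 8, 4, 2, 3, 7] cursor@6
After 4 (insert_after(49)): list=[6, 49, 10, 8, 4, 2, 3, 7] cursor@6
After 5 (insert_after(25)): list=[6, 25, 49, 10, 8, 4, 2, 3, 7] cursor@6
After 6 (delete_current): list=[25, 49, 10, 8, 4, 2, 3, 7] cursor@25
After 7 (prev): list=[25, 49, 10, 8, 4, 2, 3, 7] cursor@25
After 8 (prev): list=[25, 49, 10, 8, 4, 2, 3, 7] cursor@25
After 9 (insert_after(72)): list=[25, 72, 49, 10, 8, 4, 2, 3, 7] cursor@25
After 10 (prev): list=[25, 72, 49, 10, 8, 4, 2, 3, 7] cursor@25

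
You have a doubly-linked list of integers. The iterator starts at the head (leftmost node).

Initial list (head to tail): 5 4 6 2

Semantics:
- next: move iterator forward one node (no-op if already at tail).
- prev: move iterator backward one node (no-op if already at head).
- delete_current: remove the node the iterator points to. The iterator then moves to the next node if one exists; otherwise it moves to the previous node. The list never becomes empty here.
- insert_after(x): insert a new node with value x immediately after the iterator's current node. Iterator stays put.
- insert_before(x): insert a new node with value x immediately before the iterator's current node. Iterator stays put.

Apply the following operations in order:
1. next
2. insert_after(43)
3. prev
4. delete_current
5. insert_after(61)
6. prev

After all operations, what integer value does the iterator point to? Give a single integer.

Answer: 4

Derivation:
After 1 (next): list=[5, 4, 6, 2] cursor@4
After 2 (insert_after(43)): list=[5, 4, 43, 6, 2] cursor@4
After 3 (prev): list=[5, 4, 43, 6, 2] cursor@5
After 4 (delete_current): list=[4, 43, 6, 2] cursor@4
After 5 (insert_after(61)): list=[4, 61, 43, 6, 2] cursor@4
After 6 (prev): list=[4, 61, 43, 6, 2] cursor@4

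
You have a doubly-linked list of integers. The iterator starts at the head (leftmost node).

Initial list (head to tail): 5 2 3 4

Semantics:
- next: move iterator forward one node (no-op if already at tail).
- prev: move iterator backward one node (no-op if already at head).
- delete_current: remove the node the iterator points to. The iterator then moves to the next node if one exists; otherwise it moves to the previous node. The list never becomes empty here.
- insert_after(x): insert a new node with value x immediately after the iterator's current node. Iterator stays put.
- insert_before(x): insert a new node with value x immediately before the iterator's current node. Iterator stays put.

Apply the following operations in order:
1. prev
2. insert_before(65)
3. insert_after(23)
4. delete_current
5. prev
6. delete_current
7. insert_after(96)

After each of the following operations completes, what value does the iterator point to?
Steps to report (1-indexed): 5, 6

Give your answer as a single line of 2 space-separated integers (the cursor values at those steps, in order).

After 1 (prev): list=[5, 2, 3, 4] cursor@5
After 2 (insert_before(65)): list=[65, 5, 2, 3, 4] cursor@5
After 3 (insert_after(23)): list=[65, 5, 23, 2, 3, 4] cursor@5
After 4 (delete_current): list=[65, 23, 2, 3, 4] cursor@23
After 5 (prev): list=[65, 23, 2, 3, 4] cursor@65
After 6 (delete_current): list=[23, 2, 3, 4] cursor@23
After 7 (insert_after(96)): list=[23, 96, 2, 3, 4] cursor@23

Answer: 65 23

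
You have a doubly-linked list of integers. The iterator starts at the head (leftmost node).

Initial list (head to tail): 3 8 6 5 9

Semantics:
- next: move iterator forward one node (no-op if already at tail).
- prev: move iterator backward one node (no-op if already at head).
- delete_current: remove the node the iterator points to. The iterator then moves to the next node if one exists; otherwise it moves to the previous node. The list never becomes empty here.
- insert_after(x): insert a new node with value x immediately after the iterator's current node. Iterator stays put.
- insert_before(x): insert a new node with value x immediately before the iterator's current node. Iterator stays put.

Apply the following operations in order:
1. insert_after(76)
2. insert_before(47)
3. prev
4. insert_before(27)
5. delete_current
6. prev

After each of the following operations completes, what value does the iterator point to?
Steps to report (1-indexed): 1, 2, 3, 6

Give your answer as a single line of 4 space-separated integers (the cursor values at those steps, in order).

Answer: 3 3 47 27

Derivation:
After 1 (insert_after(76)): list=[3, 76, 8, 6, 5, 9] cursor@3
After 2 (insert_before(47)): list=[47, 3, 76, 8, 6, 5, 9] cursor@3
After 3 (prev): list=[47, 3, 76, 8, 6, 5, 9] cursor@47
After 4 (insert_before(27)): list=[27, 47, 3, 76, 8, 6, 5, 9] cursor@47
After 5 (delete_current): list=[27, 3, 76, 8, 6, 5, 9] cursor@3
After 6 (prev): list=[27, 3, 76, 8, 6, 5, 9] cursor@27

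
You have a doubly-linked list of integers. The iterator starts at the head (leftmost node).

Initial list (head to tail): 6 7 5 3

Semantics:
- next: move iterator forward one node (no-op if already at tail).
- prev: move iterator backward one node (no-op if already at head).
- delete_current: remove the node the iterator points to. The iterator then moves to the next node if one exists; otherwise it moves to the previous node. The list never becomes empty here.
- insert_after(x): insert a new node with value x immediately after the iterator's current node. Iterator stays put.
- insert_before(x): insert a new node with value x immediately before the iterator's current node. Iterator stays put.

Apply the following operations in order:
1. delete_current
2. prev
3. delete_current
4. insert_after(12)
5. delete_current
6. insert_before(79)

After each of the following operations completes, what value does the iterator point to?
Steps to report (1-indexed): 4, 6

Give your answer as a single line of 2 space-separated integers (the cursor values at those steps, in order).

After 1 (delete_current): list=[7, 5, 3] cursor@7
After 2 (prev): list=[7, 5, 3] cursor@7
After 3 (delete_current): list=[5, 3] cursor@5
After 4 (insert_after(12)): list=[5, 12, 3] cursor@5
After 5 (delete_current): list=[12, 3] cursor@12
After 6 (insert_before(79)): list=[79, 12, 3] cursor@12

Answer: 5 12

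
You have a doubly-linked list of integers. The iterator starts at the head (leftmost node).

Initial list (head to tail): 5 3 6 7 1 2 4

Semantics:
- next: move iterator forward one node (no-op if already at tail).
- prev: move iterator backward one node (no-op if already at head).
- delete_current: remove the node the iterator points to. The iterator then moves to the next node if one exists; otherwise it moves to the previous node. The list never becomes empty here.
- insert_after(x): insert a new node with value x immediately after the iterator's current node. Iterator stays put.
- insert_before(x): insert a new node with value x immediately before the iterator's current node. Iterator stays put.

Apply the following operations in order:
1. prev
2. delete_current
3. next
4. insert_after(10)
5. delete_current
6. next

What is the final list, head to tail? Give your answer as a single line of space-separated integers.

Answer: 3 10 7 1 2 4

Derivation:
After 1 (prev): list=[5, 3, 6, 7, 1, 2, 4] cursor@5
After 2 (delete_current): list=[3, 6, 7, 1, 2, 4] cursor@3
After 3 (next): list=[3, 6, 7, 1, 2, 4] cursor@6
After 4 (insert_after(10)): list=[3, 6, 10, 7, 1, 2, 4] cursor@6
After 5 (delete_current): list=[3, 10, 7, 1, 2, 4] cursor@10
After 6 (next): list=[3, 10, 7, 1, 2, 4] cursor@7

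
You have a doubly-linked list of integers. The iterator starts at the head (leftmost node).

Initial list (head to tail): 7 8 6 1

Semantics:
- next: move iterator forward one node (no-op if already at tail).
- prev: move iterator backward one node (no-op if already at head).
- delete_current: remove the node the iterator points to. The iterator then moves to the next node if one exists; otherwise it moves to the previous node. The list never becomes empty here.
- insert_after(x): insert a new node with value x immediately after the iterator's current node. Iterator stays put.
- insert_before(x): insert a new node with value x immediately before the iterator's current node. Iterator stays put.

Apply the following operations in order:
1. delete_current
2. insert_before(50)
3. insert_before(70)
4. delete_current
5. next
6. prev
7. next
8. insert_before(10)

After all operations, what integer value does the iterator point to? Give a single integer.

After 1 (delete_current): list=[8, 6, 1] cursor@8
After 2 (insert_before(50)): list=[50, 8, 6, 1] cursor@8
After 3 (insert_before(70)): list=[50, 70, 8, 6, 1] cursor@8
After 4 (delete_current): list=[50, 70, 6, 1] cursor@6
After 5 (next): list=[50, 70, 6, 1] cursor@1
After 6 (prev): list=[50, 70, 6, 1] cursor@6
After 7 (next): list=[50, 70, 6, 1] cursor@1
After 8 (insert_before(10)): list=[50, 70, 6, 10, 1] cursor@1

Answer: 1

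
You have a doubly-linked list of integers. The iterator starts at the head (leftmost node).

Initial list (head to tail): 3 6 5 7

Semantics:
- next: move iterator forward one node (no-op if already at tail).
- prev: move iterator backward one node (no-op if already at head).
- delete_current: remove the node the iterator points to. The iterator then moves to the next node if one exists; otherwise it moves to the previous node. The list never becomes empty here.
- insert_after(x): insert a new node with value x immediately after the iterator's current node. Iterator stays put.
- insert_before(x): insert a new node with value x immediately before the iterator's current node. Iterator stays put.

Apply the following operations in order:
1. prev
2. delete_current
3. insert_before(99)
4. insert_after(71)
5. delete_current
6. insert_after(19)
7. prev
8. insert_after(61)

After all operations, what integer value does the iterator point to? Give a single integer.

Answer: 99

Derivation:
After 1 (prev): list=[3, 6, 5, 7] cursor@3
After 2 (delete_current): list=[6, 5, 7] cursor@6
After 3 (insert_before(99)): list=[99, 6, 5, 7] cursor@6
After 4 (insert_after(71)): list=[99, 6, 71, 5, 7] cursor@6
After 5 (delete_current): list=[99, 71, 5, 7] cursor@71
After 6 (insert_after(19)): list=[99, 71, 19, 5, 7] cursor@71
After 7 (prev): list=[99, 71, 19, 5, 7] cursor@99
After 8 (insert_after(61)): list=[99, 61, 71, 19, 5, 7] cursor@99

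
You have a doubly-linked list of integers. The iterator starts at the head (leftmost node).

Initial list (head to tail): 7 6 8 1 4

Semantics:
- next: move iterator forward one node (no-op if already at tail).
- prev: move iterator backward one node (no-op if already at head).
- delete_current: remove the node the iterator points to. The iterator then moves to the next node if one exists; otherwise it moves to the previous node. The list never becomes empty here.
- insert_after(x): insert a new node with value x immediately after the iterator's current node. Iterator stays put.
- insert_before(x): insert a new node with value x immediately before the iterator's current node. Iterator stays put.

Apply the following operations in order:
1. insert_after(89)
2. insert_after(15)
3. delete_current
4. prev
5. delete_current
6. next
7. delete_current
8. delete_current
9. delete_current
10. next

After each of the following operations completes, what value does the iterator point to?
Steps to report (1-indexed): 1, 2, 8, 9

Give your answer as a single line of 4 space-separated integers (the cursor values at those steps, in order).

After 1 (insert_after(89)): list=[7, 89, 6, 8, 1, 4] cursor@7
After 2 (insert_after(15)): list=[7, 15, 89, 6, 8, 1, 4] cursor@7
After 3 (delete_current): list=[15, 89, 6, 8, 1, 4] cursor@15
After 4 (prev): list=[15, 89, 6, 8, 1, 4] cursor@15
After 5 (delete_current): list=[89, 6, 8, 1, 4] cursor@89
After 6 (next): list=[89, 6, 8, 1, 4] cursor@6
After 7 (delete_current): list=[89, 8, 1, 4] cursor@8
After 8 (delete_current): list=[89, 1, 4] cursor@1
After 9 (delete_current): list=[89, 4] cursor@4
After 10 (next): list=[89, 4] cursor@4

Answer: 7 7 1 4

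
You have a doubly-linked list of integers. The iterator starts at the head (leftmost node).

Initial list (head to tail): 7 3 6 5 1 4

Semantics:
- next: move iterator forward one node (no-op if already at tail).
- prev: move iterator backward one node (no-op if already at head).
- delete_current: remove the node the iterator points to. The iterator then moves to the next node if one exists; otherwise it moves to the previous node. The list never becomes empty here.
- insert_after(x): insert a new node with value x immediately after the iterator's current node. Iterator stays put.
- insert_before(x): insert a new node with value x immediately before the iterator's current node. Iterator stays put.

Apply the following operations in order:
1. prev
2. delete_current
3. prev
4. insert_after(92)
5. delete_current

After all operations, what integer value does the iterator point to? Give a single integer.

Answer: 92

Derivation:
After 1 (prev): list=[7, 3, 6, 5, 1, 4] cursor@7
After 2 (delete_current): list=[3, 6, 5, 1, 4] cursor@3
After 3 (prev): list=[3, 6, 5, 1, 4] cursor@3
After 4 (insert_after(92)): list=[3, 92, 6, 5, 1, 4] cursor@3
After 5 (delete_current): list=[92, 6, 5, 1, 4] cursor@92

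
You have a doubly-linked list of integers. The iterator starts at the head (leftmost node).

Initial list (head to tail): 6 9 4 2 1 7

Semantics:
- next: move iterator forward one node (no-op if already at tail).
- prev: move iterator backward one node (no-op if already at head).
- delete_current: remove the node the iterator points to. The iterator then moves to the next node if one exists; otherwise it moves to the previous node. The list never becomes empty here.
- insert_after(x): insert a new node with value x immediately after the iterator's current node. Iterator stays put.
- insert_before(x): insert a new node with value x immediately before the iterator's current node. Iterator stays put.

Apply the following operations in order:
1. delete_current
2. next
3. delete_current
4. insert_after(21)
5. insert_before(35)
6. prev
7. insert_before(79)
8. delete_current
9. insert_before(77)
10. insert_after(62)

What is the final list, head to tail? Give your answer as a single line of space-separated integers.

Answer: 9 79 77 2 62 21 1 7

Derivation:
After 1 (delete_current): list=[9, 4, 2, 1, 7] cursor@9
After 2 (next): list=[9, 4, 2, 1, 7] cursor@4
After 3 (delete_current): list=[9, 2, 1, 7] cursor@2
After 4 (insert_after(21)): list=[9, 2, 21, 1, 7] cursor@2
After 5 (insert_before(35)): list=[9, 35, 2, 21, 1, 7] cursor@2
After 6 (prev): list=[9, 35, 2, 21, 1, 7] cursor@35
After 7 (insert_before(79)): list=[9, 79, 35, 2, 21, 1, 7] cursor@35
After 8 (delete_current): list=[9, 79, 2, 21, 1, 7] cursor@2
After 9 (insert_before(77)): list=[9, 79, 77, 2, 21, 1, 7] cursor@2
After 10 (insert_after(62)): list=[9, 79, 77, 2, 62, 21, 1, 7] cursor@2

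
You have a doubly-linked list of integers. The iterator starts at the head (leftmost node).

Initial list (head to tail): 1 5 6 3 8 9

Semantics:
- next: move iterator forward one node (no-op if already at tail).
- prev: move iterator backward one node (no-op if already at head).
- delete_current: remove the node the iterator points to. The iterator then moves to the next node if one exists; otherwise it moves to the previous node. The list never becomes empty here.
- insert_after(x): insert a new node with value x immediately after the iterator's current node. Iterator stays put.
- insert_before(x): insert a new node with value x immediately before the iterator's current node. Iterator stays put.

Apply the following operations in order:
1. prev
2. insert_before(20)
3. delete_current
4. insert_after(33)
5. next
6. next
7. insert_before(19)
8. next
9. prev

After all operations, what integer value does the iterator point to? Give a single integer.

Answer: 6

Derivation:
After 1 (prev): list=[1, 5, 6, 3, 8, 9] cursor@1
After 2 (insert_before(20)): list=[20, 1, 5, 6, 3, 8, 9] cursor@1
After 3 (delete_current): list=[20, 5, 6, 3, 8, 9] cursor@5
After 4 (insert_after(33)): list=[20, 5, 33, 6, 3, 8, 9] cursor@5
After 5 (next): list=[20, 5, 33, 6, 3, 8, 9] cursor@33
After 6 (next): list=[20, 5, 33, 6, 3, 8, 9] cursor@6
After 7 (insert_before(19)): list=[20, 5, 33, 19, 6, 3, 8, 9] cursor@6
After 8 (next): list=[20, 5, 33, 19, 6, 3, 8, 9] cursor@3
After 9 (prev): list=[20, 5, 33, 19, 6, 3, 8, 9] cursor@6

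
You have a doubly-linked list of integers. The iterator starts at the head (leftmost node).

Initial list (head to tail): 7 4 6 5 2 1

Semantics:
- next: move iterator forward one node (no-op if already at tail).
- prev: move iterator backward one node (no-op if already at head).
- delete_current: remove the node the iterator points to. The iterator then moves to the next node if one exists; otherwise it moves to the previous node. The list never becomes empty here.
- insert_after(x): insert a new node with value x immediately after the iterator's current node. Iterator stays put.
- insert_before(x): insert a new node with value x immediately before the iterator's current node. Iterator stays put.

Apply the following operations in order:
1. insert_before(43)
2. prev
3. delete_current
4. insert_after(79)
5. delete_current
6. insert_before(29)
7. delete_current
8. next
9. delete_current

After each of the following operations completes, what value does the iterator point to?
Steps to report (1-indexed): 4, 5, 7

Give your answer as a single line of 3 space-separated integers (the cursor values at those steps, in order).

After 1 (insert_before(43)): list=[43, 7, 4, 6, 5, 2, 1] cursor@7
After 2 (prev): list=[43, 7, 4, 6, 5, 2, 1] cursor@43
After 3 (delete_current): list=[7, 4, 6, 5, 2, 1] cursor@7
After 4 (insert_after(79)): list=[7, 79, 4, 6, 5, 2, 1] cursor@7
After 5 (delete_current): list=[79, 4, 6, 5, 2, 1] cursor@79
After 6 (insert_before(29)): list=[29, 79, 4, 6, 5, 2, 1] cursor@79
After 7 (delete_current): list=[29, 4, 6, 5, 2, 1] cursor@4
After 8 (next): list=[29, 4, 6, 5, 2, 1] cursor@6
After 9 (delete_current): list=[29, 4, 5, 2, 1] cursor@5

Answer: 7 79 4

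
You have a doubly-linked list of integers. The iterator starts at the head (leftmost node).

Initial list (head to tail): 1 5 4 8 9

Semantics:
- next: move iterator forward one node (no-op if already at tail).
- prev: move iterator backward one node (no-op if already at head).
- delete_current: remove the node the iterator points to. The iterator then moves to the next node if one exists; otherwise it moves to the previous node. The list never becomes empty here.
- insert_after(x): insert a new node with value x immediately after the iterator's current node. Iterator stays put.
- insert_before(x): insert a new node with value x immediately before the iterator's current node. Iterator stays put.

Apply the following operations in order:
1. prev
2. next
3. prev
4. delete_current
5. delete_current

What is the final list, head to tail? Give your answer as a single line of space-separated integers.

Answer: 4 8 9

Derivation:
After 1 (prev): list=[1, 5, 4, 8, 9] cursor@1
After 2 (next): list=[1, 5, 4, 8, 9] cursor@5
After 3 (prev): list=[1, 5, 4, 8, 9] cursor@1
After 4 (delete_current): list=[5, 4, 8, 9] cursor@5
After 5 (delete_current): list=[4, 8, 9] cursor@4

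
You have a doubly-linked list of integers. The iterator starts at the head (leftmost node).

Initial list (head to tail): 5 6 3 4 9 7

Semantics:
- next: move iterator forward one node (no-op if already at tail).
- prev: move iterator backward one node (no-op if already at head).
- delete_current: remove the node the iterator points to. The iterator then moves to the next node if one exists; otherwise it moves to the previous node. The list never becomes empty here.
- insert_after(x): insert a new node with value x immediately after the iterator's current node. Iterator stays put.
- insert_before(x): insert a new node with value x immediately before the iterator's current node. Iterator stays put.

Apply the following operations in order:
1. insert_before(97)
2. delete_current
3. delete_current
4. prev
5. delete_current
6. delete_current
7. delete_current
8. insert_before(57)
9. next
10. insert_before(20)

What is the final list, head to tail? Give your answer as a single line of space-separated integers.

After 1 (insert_before(97)): list=[97, 5, 6, 3, 4, 9, 7] cursor@5
After 2 (delete_current): list=[97, 6, 3, 4, 9, 7] cursor@6
After 3 (delete_current): list=[97, 3, 4, 9, 7] cursor@3
After 4 (prev): list=[97, 3, 4, 9, 7] cursor@97
After 5 (delete_current): list=[3, 4, 9, 7] cursor@3
After 6 (delete_current): list=[4, 9, 7] cursor@4
After 7 (delete_current): list=[9, 7] cursor@9
After 8 (insert_before(57)): list=[57, 9, 7] cursor@9
After 9 (next): list=[57, 9, 7] cursor@7
After 10 (insert_before(20)): list=[57, 9, 20, 7] cursor@7

Answer: 57 9 20 7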